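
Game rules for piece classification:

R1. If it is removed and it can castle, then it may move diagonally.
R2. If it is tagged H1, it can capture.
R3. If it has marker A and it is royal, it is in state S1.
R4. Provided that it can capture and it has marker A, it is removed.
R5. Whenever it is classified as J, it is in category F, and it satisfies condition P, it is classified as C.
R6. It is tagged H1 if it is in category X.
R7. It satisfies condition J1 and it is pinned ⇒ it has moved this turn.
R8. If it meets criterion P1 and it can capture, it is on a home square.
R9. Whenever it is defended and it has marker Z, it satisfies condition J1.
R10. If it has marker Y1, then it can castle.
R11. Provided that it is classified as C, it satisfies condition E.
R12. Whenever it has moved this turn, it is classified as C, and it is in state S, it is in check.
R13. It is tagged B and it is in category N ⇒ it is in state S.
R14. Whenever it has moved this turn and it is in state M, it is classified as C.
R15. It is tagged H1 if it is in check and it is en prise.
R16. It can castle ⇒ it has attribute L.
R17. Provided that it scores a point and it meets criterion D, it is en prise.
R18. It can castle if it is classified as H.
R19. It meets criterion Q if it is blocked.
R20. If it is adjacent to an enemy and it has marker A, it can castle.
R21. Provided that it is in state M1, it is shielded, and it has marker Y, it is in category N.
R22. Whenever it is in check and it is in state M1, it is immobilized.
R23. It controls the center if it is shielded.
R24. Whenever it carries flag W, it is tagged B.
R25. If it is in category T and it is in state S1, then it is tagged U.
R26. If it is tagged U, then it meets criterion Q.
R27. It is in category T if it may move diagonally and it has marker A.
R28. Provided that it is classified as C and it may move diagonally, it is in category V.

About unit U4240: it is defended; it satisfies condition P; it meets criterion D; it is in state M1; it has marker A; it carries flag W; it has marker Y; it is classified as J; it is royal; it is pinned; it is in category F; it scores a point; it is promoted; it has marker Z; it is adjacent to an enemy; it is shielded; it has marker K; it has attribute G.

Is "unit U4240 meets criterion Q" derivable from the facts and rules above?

By R3 (it has marker A, it is royal): it is in state S1.
By R5 (it is classified as J, it is in category F, it satisfies condition P): it is classified as C.
By R9 (it is defended, it has marker Z): it satisfies condition J1.
By R17 (it scores a point, it meets criterion D): it is en prise.
By R20 (it is adjacent to an enemy, it has marker A): it can castle.
By R21 (it is in state M1, it is shielded, it has marker Y): it is in category N.
By R24 (it carries flag W): it is tagged B.
By R7 (it satisfies condition J1, it is pinned): it has moved this turn.
By R13 (it is tagged B, it is in category N): it is in state S.
By R12 (it has moved this turn, it is classified as C, it is in state S): it is in check.
By R15 (it is in check, it is en prise): it is tagged H1.
By R2 (it is tagged H1): it can capture.
By R4 (it can capture, it has marker A): it is removed.
By R1 (it is removed, it can castle): it may move diagonally.
By R27 (it may move diagonally, it has marker A): it is in category T.
By R25 (it is in category T, it is in state S1): it is tagged U.
By R26 (it is tagged U): it meets criterion Q.

Yes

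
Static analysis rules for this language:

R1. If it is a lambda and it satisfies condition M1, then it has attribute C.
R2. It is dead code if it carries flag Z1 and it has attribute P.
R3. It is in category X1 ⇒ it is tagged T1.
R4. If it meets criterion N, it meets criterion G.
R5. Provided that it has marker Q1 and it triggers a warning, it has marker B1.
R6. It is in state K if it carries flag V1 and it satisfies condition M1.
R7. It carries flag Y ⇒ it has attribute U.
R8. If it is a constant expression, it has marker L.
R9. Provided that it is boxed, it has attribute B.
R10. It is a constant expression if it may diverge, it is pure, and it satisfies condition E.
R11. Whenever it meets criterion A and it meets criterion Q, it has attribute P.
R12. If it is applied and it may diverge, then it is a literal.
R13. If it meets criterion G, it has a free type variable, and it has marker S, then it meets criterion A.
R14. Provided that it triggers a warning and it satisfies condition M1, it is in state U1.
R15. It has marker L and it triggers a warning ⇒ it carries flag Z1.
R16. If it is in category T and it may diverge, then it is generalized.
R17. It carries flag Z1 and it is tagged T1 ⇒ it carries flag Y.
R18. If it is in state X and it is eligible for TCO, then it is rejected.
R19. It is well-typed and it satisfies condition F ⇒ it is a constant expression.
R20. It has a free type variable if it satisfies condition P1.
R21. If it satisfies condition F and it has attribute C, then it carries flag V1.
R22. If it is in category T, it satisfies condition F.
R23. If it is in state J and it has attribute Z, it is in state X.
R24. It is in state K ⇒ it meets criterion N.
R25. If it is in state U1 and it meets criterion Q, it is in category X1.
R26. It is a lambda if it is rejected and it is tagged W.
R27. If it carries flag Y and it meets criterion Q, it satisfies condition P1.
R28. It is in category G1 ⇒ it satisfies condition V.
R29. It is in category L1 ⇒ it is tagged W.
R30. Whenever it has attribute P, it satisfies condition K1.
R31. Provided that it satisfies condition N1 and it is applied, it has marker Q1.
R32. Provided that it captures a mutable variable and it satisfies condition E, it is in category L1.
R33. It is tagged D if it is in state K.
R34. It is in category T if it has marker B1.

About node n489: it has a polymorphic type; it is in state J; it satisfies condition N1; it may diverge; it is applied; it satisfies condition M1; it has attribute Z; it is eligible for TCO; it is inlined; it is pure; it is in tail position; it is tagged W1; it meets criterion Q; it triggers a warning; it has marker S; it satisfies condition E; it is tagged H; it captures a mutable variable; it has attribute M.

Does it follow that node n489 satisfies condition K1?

By R10 (it may diverge, it is pure, it satisfies condition E): it is a constant expression.
By R14 (it triggers a warning, it satisfies condition M1): it is in state U1.
By R23 (it is in state J, it has attribute Z): it is in state X.
By R25 (it is in state U1, it meets criterion Q): it is in category X1.
By R31 (it satisfies condition N1, it is applied): it has marker Q1.
By R32 (it captures a mutable variable, it satisfies condition E): it is in category L1.
By R3 (it is in category X1): it is tagged T1.
By R5 (it has marker Q1, it triggers a warning): it has marker B1.
By R8 (it is a constant expression): it has marker L.
By R15 (it has marker L, it triggers a warning): it carries flag Z1.
By R17 (it carries flag Z1, it is tagged T1): it carries flag Y.
By R18 (it is in state X, it is eligible for TCO): it is rejected.
By R27 (it carries flag Y, it meets criterion Q): it satisfies condition P1.
By R29 (it is in category L1): it is tagged W.
By R34 (it has marker B1): it is in category T.
By R20 (it satisfies condition P1): it has a free type variable.
By R22 (it is in category T): it satisfies condition F.
By R26 (it is rejected, it is tagged W): it is a lambda.
By R1 (it is a lambda, it satisfies condition M1): it has attribute C.
By R21 (it satisfies condition F, it has attribute C): it carries flag V1.
By R6 (it carries flag V1, it satisfies condition M1): it is in state K.
By R24 (it is in state K): it meets criterion N.
By R4 (it meets criterion N): it meets criterion G.
By R13 (it meets criterion G, it has a free type variable, it has marker S): it meets criterion A.
By R11 (it meets criterion A, it meets criterion Q): it has attribute P.
By R30 (it has attribute P): it satisfies condition K1.

Yes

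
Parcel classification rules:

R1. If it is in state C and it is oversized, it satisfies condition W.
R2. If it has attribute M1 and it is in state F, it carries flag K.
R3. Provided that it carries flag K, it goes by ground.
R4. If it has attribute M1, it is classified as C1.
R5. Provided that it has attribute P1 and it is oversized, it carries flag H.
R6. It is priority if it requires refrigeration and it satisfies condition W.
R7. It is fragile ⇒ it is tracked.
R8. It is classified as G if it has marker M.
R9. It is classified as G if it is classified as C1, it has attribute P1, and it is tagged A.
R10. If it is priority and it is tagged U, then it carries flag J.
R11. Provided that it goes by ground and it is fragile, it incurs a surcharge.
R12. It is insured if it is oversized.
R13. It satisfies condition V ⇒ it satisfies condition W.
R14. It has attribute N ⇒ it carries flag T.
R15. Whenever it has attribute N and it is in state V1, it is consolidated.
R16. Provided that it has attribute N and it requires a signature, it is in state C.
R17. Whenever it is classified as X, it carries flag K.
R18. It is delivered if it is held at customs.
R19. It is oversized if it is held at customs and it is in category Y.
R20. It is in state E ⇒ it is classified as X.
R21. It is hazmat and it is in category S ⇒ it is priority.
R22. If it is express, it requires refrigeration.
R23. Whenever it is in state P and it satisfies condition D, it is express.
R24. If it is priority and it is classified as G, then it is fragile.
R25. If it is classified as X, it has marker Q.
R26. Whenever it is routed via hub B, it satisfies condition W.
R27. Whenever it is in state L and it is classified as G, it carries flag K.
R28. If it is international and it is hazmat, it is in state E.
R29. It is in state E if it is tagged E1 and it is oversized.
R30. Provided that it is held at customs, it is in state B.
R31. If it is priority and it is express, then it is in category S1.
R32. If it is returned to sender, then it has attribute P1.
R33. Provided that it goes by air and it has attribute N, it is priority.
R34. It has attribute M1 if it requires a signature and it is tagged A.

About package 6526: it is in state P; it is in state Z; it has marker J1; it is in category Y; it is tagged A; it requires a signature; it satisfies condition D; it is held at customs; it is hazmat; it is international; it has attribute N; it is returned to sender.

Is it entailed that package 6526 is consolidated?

Forward chaining from the given facts derives: carries flag T, is in state C, is delivered, is oversized, is express, is in state E, is in state B, has attribute P1, has attribute M1, satisfies condition W, is classified as C1, carries flag H, is classified as G, is insured, is classified as X, requires refrigeration, has marker Q, is priority, carries flag K, is fragile, is in category S1, goes by ground, is tracked, incurs a surcharge.
The only rule concluding "it is consolidated" is R15, which needs "it is in state V1"; that is never established.

No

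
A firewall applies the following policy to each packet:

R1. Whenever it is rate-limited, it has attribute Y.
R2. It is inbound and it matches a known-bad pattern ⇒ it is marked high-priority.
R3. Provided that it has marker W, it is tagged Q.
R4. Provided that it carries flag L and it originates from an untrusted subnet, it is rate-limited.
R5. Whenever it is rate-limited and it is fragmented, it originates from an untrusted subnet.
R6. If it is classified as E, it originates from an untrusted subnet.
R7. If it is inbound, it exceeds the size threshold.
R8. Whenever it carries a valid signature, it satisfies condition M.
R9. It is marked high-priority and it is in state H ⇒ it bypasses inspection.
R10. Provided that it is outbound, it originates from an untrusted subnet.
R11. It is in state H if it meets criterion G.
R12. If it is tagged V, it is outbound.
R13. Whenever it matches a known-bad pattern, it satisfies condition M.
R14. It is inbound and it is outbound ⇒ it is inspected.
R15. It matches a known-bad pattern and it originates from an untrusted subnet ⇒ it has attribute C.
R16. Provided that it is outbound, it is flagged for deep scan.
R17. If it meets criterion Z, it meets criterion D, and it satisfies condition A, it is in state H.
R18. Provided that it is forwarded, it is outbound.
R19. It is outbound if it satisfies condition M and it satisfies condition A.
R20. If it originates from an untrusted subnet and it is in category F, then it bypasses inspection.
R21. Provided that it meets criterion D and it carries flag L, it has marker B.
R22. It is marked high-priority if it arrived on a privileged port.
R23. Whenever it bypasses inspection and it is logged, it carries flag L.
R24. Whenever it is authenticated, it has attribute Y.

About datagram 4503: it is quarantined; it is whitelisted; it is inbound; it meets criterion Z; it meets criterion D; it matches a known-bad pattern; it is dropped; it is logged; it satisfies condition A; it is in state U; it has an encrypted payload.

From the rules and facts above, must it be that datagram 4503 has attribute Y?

Yes

By R2 (it is inbound, it matches a known-bad pattern): it is marked high-priority.
By R13 (it matches a known-bad pattern): it satisfies condition M.
By R17 (it meets criterion Z, it meets criterion D, it satisfies condition A): it is in state H.
By R19 (it satisfies condition M, it satisfies condition A): it is outbound.
By R9 (it is marked high-priority, it is in state H): it bypasses inspection.
By R10 (it is outbound): it originates from an untrusted subnet.
By R23 (it bypasses inspection, it is logged): it carries flag L.
By R4 (it carries flag L, it originates from an untrusted subnet): it is rate-limited.
By R1 (it is rate-limited): it has attribute Y.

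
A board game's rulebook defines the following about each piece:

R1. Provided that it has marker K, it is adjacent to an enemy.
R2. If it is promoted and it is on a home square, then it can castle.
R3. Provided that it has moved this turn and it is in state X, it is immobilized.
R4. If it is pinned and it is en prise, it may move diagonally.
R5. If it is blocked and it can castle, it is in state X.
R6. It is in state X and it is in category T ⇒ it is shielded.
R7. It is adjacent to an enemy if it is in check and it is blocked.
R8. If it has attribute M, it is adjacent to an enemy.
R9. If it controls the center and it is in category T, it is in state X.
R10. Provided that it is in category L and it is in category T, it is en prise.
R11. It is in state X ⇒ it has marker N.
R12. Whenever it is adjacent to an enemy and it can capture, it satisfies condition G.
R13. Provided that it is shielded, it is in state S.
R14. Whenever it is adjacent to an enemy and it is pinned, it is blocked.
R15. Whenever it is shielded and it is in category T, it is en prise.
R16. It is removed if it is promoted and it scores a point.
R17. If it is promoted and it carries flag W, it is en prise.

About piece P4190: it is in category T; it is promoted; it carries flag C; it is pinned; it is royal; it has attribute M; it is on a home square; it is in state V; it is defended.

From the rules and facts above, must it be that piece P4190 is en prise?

Yes

By R2 (it is promoted, it is on a home square): it can castle.
By R8 (it has attribute M): it is adjacent to an enemy.
By R14 (it is adjacent to an enemy, it is pinned): it is blocked.
By R5 (it is blocked, it can castle): it is in state X.
By R6 (it is in state X, it is in category T): it is shielded.
By R15 (it is shielded, it is in category T): it is en prise.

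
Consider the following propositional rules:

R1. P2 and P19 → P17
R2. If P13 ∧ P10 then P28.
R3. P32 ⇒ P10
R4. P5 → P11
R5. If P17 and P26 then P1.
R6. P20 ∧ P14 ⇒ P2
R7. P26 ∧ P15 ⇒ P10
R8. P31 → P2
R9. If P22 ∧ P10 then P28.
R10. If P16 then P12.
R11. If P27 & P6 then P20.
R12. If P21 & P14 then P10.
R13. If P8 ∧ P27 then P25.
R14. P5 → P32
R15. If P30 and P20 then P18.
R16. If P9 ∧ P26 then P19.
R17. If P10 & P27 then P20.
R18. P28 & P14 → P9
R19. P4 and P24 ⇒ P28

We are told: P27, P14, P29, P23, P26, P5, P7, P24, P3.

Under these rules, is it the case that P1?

Forward chaining from the given facts derives: P11, P32, P10, P20, P2.
The only rule concluding P1 is R5, which needs P17; that is never established.

No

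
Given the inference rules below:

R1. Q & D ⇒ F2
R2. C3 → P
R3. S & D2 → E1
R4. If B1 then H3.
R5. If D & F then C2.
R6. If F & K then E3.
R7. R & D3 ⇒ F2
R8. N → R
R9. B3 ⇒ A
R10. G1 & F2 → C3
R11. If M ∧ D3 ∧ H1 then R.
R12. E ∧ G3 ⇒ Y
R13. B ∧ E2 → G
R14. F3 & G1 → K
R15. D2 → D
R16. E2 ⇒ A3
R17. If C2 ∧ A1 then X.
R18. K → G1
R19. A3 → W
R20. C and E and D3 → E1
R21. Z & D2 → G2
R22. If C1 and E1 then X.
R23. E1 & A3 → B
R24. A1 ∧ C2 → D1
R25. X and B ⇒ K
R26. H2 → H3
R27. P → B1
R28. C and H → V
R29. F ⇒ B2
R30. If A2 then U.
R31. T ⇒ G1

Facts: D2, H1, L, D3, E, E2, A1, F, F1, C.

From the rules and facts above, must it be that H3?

No

Forward chaining from the given facts derives: D, A3, W, E1, B, B2, C2, G, X, D1, K, E3, G1.
Rules concluding H3: R4 needs B1; R26 needs H2 — none of these are established.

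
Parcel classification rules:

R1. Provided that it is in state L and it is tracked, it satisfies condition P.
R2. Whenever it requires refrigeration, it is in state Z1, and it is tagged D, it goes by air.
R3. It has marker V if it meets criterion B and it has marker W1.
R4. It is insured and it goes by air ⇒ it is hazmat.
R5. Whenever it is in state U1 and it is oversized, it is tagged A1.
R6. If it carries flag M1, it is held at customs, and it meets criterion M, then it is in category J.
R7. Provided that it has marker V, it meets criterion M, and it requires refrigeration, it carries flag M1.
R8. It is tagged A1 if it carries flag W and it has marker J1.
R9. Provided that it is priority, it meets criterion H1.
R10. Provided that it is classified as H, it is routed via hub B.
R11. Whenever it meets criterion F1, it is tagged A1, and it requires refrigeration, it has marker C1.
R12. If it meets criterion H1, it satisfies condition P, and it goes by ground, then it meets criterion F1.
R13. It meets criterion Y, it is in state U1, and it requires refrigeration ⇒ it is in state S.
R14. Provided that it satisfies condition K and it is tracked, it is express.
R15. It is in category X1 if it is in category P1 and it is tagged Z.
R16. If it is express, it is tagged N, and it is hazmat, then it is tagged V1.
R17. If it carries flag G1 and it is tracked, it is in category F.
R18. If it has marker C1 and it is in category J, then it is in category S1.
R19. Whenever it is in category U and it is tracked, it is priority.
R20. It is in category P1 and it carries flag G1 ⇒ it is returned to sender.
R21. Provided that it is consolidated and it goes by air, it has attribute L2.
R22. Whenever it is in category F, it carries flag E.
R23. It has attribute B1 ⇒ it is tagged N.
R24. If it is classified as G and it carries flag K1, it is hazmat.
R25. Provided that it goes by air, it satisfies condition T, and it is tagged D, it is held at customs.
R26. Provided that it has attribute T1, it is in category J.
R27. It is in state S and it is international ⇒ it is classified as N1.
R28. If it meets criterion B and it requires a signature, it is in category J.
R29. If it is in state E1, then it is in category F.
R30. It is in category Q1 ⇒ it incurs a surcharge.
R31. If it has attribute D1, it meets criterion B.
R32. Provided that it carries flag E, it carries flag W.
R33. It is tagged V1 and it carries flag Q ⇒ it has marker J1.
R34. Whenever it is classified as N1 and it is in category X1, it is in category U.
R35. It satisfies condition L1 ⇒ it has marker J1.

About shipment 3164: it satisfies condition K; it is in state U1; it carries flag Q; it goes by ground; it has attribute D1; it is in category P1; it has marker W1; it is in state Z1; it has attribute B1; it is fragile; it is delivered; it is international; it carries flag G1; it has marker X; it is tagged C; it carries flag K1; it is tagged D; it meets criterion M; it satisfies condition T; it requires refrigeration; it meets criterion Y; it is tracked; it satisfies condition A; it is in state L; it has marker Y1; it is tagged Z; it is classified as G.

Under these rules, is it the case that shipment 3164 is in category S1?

By R1 (it is in state L, it is tracked): it satisfies condition P.
By R2 (it requires refrigeration, it is in state Z1, it is tagged D): it goes by air.
By R13 (it meets criterion Y, it is in state U1, it requires refrigeration): it is in state S.
By R14 (it satisfies condition K, it is tracked): it is express.
By R15 (it is in category P1, it is tagged Z): it is in category X1.
By R17 (it carries flag G1, it is tracked): it is in category F.
By R22 (it is in category F): it carries flag E.
By R23 (it has attribute B1): it is tagged N.
By R24 (it is classified as G, it carries flag K1): it is hazmat.
By R25 (it goes by air, it satisfies condition T, it is tagged D): it is held at customs.
By R27 (it is in state S, it is international): it is classified as N1.
By R31 (it has attribute D1): it meets criterion B.
By R32 (it carries flag E): it carries flag W.
By R34 (it is classified as N1, it is in category X1): it is in category U.
By R3 (it meets criterion B, it has marker W1): it has marker V.
By R7 (it has marker V, it meets criterion M, it requires refrigeration): it carries flag M1.
By R16 (it is express, it is tagged N, it is hazmat): it is tagged V1.
By R19 (it is in category U, it is tracked): it is priority.
By R33 (it is tagged V1, it carries flag Q): it has marker J1.
By R6 (it carries flag M1, it is held at customs, it meets criterion M): it is in category J.
By R8 (it carries flag W, it has marker J1): it is tagged A1.
By R9 (it is priority): it meets criterion H1.
By R12 (it meets criterion H1, it satisfies condition P, it goes by ground): it meets criterion F1.
By R11 (it meets criterion F1, it is tagged A1, it requires refrigeration): it has marker C1.
By R18 (it has marker C1, it is in category J): it is in category S1.

Yes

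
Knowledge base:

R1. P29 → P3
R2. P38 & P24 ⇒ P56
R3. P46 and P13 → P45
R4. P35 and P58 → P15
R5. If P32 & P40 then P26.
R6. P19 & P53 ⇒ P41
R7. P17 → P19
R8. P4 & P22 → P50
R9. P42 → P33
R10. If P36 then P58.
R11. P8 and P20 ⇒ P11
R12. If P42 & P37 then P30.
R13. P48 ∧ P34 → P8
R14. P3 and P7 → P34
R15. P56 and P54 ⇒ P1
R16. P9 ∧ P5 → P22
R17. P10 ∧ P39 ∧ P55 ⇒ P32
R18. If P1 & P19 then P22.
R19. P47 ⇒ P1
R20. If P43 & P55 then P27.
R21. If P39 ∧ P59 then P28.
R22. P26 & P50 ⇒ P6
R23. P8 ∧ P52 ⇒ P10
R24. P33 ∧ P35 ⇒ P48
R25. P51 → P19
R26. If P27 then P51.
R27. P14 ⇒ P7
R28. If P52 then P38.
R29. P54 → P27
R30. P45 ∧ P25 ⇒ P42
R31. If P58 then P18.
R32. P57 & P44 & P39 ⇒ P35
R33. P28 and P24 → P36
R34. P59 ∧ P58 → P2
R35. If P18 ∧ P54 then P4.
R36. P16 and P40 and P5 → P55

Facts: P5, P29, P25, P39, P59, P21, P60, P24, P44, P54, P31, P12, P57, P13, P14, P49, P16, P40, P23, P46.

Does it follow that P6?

Forward chaining from the given facts derives: P3, P45, P28, P7, P27, P42, P35, P36, P55, P33, P58, P34, P48, P51, P18, P2, P4, P15, P8, P19.
The only rule concluding P6 is R22, which needs P26; that is never established.

No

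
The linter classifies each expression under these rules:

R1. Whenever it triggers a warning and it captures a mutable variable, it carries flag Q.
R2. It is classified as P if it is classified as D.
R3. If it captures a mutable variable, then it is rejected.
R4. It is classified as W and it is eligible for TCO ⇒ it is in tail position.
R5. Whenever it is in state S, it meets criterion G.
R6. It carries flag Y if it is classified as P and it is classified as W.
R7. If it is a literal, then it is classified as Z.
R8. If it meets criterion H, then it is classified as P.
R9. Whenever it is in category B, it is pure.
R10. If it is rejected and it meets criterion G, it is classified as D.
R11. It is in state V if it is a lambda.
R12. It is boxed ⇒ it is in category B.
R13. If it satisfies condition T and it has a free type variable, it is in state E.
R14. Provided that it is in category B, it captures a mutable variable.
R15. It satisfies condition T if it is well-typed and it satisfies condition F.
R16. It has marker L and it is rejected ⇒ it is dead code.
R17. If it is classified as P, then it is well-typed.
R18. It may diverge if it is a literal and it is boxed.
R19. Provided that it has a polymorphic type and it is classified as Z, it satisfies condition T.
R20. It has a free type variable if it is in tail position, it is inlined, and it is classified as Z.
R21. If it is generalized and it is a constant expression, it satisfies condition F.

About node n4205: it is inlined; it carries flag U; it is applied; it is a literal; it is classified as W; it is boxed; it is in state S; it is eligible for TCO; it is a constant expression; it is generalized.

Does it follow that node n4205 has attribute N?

Forward chaining from the given facts derives: is in tail position, meets criterion G, is classified as Z, is in category B, captures a mutable variable, may diverge, has a free type variable, satisfies condition F, is rejected, is pure, is classified as D, is classified as P, carries flag Y, is well-typed, satisfies condition T, is in state E.
No rule has "it has attribute N" as its conclusion, and it is not among the given facts.

No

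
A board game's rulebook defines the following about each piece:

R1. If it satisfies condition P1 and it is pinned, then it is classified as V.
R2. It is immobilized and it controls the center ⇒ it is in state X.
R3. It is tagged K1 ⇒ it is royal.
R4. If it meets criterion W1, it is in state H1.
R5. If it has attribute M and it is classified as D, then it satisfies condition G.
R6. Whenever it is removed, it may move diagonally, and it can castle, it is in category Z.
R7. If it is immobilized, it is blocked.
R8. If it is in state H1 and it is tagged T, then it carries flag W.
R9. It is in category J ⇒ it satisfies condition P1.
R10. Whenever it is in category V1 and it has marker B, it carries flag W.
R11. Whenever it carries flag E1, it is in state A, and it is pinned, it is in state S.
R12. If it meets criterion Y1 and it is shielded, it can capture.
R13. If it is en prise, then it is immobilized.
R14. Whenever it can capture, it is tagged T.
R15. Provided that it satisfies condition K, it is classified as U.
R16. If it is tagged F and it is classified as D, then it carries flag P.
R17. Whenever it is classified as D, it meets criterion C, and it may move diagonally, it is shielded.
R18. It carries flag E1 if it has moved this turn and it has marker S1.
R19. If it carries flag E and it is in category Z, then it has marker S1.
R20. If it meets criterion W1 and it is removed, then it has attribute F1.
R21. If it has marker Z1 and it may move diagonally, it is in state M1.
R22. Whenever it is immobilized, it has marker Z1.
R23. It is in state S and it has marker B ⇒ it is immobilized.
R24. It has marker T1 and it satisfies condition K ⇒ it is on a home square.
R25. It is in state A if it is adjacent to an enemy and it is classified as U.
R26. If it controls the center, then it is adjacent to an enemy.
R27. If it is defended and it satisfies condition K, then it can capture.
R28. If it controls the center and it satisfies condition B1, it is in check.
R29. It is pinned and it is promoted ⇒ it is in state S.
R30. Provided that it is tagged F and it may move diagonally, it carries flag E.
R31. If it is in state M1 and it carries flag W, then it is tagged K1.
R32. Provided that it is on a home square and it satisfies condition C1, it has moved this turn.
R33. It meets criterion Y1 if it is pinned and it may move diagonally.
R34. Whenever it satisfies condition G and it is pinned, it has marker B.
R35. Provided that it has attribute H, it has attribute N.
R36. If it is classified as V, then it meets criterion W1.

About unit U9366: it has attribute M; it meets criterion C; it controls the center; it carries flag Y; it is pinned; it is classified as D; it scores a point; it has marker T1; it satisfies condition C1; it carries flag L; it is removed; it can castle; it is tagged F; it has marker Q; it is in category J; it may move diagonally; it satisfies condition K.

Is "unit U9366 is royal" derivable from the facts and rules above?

Yes

By R5 (it has attribute M, it is classified as D): it satisfies condition G.
By R6 (it is removed, it may move diagonally, it can castle): it is in category Z.
By R9 (it is in category J): it satisfies condition P1.
By R15 (it satisfies condition K): it is classified as U.
By R17 (it is classified as D, it meets criterion C, it may move diagonally): it is shielded.
By R24 (it has marker T1, it satisfies condition K): it is on a home square.
By R26 (it controls the center): it is adjacent to an enemy.
By R30 (it is tagged F, it may move diagonally): it carries flag E.
By R32 (it is on a home square, it satisfies condition C1): it has moved this turn.
By R33 (it is pinned, it may move diagonally): it meets criterion Y1.
By R34 (it satisfies condition G, it is pinned): it has marker B.
By R1 (it satisfies condition P1, it is pinned): it is classified as V.
By R12 (it meets criterion Y1, it is shielded): it can capture.
By R14 (it can capture): it is tagged T.
By R19 (it carries flag E, it is in category Z): it has marker S1.
By R25 (it is adjacent to an enemy, it is classified as U): it is in state A.
By R36 (it is classified as V): it meets criterion W1.
By R4 (it meets criterion W1): it is in state H1.
By R8 (it is in state H1, it is tagged T): it carries flag W.
By R18 (it has moved this turn, it has marker S1): it carries flag E1.
By R11 (it carries flag E1, it is in state A, it is pinned): it is in state S.
By R23 (it is in state S, it has marker B): it is immobilized.
By R22 (it is immobilized): it has marker Z1.
By R21 (it has marker Z1, it may move diagonally): it is in state M1.
By R31 (it is in state M1, it carries flag W): it is tagged K1.
By R3 (it is tagged K1): it is royal.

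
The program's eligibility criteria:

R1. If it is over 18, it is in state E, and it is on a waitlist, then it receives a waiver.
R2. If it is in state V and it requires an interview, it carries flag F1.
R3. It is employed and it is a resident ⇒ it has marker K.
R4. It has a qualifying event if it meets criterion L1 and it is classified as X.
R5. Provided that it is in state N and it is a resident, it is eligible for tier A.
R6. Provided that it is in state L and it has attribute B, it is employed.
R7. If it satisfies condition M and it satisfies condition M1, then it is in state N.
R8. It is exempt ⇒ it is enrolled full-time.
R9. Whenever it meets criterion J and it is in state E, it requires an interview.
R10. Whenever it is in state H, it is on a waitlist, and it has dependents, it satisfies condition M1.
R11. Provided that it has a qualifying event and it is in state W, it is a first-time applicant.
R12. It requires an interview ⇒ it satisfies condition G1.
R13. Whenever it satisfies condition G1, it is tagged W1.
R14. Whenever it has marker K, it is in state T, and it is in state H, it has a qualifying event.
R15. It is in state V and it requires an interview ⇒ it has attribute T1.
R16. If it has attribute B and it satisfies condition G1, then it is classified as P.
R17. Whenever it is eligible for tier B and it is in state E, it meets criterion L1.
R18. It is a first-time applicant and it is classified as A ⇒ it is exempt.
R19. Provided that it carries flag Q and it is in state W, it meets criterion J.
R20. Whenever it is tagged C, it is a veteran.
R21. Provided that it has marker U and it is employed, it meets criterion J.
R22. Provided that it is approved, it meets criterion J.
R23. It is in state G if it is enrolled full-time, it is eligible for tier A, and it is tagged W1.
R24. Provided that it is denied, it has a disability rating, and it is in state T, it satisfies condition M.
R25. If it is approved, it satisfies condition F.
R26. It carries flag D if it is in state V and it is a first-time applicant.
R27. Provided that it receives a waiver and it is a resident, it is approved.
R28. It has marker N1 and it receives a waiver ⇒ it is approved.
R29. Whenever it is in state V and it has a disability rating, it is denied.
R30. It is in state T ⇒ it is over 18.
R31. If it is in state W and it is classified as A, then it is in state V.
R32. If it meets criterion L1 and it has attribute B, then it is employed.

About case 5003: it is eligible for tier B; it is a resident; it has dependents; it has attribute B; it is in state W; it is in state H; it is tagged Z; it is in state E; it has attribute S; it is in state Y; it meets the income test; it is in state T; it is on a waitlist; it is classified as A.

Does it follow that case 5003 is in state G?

Forward chaining from the given facts derives: satisfies condition M1, meets criterion L1, is over 18, is in state V, is employed, receives a waiver, has marker K, has a qualifying event, is approved, is a first-time applicant, is exempt, meets criterion J, satisfies condition F, carries flag D, is enrolled full-time, requires an interview, satisfies condition G1, is tagged W1, has attribute T1, is classified as P, carries flag F1.
The only rule concluding "it is in state G" is R23, which needs "it is eligible for tier A"; that is never established.

No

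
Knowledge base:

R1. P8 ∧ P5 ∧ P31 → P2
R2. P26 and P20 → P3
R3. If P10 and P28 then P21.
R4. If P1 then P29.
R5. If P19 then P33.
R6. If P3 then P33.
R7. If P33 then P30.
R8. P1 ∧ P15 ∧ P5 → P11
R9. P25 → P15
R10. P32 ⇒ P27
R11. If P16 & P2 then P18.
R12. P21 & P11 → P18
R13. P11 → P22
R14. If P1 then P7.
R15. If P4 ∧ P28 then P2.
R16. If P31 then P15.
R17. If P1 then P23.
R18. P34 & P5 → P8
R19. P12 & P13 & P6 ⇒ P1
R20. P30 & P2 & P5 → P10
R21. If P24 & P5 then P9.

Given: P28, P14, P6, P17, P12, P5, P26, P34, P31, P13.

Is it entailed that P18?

No

Forward chaining from the given facts derives: P15, P8, P1, P2, P29, P11, P22, P7, P23.
Rules concluding P18: R11 needs P16; R12 needs P21 — none of these are established.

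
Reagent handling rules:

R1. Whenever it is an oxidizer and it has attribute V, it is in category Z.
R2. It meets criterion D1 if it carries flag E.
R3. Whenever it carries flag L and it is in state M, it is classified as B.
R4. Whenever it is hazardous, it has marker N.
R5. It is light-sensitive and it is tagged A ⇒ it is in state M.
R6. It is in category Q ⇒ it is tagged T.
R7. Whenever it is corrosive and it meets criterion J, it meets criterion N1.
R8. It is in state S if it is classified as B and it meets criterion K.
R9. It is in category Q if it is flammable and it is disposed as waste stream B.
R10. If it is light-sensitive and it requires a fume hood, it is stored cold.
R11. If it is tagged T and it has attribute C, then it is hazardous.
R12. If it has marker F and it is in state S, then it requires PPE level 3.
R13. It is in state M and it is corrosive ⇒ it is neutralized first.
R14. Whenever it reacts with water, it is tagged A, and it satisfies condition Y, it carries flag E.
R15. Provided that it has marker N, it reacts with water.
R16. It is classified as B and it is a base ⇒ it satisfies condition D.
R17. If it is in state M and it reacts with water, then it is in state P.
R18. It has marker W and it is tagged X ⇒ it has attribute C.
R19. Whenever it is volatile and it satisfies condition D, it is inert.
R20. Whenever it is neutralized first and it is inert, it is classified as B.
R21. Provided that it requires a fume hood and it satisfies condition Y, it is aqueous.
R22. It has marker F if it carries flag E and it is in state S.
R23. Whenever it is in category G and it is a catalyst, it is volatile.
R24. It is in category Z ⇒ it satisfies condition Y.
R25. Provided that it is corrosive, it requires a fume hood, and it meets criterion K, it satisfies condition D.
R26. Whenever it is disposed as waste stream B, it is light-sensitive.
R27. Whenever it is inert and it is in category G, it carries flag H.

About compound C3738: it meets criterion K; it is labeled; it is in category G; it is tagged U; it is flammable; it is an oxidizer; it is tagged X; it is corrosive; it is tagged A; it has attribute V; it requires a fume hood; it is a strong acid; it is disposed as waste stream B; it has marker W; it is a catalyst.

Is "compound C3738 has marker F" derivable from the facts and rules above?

By R1 (it is an oxidizer, it has attribute V): it is in category Z.
By R9 (it is flammable, it is disposed as waste stream B): it is in category Q.
By R18 (it has marker W, it is tagged X): it has attribute C.
By R23 (it is in category G, it is a catalyst): it is volatile.
By R24 (it is in category Z): it satisfies condition Y.
By R25 (it is corrosive, it requires a fume hood, it meets criterion K): it satisfies condition D.
By R26 (it is disposed as waste stream B): it is light-sensitive.
By R5 (it is light-sensitive, it is tagged A): it is in state M.
By R6 (it is in category Q): it is tagged T.
By R11 (it is tagged T, it has attribute C): it is hazardous.
By R13 (it is in state M, it is corrosive): it is neutralized first.
By R19 (it is volatile, it satisfies condition D): it is inert.
By R20 (it is neutralized first, it is inert): it is classified as B.
By R4 (it is hazardous): it has marker N.
By R8 (it is classified as B, it meets criterion K): it is in state S.
By R15 (it has marker N): it reacts with water.
By R14 (it reacts with water, it is tagged A, it satisfies condition Y): it carries flag E.
By R22 (it carries flag E, it is in state S): it has marker F.

Yes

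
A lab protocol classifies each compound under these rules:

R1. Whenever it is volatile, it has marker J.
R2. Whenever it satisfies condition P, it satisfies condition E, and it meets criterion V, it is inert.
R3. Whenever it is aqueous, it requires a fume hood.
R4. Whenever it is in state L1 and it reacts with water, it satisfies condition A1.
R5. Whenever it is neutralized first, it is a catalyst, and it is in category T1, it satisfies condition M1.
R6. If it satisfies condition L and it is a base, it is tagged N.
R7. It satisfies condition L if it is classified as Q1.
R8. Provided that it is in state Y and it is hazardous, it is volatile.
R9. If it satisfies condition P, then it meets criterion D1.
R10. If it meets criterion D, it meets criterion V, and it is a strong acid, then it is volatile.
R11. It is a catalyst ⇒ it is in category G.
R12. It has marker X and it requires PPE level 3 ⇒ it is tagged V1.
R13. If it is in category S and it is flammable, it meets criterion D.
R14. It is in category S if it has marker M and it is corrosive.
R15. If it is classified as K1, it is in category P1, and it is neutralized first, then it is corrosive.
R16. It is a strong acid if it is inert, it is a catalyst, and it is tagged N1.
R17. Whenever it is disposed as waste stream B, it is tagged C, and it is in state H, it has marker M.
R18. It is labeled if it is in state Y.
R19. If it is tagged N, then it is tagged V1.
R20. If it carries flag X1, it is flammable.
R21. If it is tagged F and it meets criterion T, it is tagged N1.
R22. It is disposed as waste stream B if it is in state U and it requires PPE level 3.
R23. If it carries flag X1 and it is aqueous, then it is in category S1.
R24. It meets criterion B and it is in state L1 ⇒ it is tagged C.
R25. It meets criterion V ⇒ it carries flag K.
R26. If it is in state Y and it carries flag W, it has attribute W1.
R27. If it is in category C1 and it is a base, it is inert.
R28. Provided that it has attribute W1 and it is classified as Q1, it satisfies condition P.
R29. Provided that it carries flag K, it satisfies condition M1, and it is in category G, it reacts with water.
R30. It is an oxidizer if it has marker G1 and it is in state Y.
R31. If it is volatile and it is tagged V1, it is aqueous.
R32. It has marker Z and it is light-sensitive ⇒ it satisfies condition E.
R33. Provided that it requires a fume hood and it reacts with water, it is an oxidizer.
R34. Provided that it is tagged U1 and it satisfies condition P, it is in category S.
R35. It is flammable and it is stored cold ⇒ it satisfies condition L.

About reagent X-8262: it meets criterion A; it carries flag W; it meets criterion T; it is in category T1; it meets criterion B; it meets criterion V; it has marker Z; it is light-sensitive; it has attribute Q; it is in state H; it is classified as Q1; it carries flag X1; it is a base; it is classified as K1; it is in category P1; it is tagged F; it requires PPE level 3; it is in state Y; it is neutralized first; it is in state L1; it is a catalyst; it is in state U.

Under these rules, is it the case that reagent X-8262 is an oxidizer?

By R5 (it is neutralized first, it is a catalyst, it is in category T1): it satisfies condition M1.
By R7 (it is classified as Q1): it satisfies condition L.
By R11 (it is a catalyst): it is in category G.
By R15 (it is classified as K1, it is in category P1, it is neutralized first): it is corrosive.
By R20 (it carries flag X1): it is flammable.
By R21 (it is tagged F, it meets criterion T): it is tagged N1.
By R22 (it is in state U, it requires PPE level 3): it is disposed as waste stream B.
By R24 (it meets criterion B, it is in state L1): it is tagged C.
By R25 (it meets criterion V): it carries flag K.
By R26 (it is in state Y, it carries flag W): it has attribute W1.
By R28 (it has attribute W1, it is classified as Q1): it satisfies condition P.
By R29 (it carries flag K, it satisfies condition M1, it is in category G): it reacts with water.
By R32 (it has marker Z, it is light-sensitive): it satisfies condition E.
By R2 (it satisfies condition P, it satisfies condition E, it meets criterion V): it is inert.
By R6 (it satisfies condition L, it is a base): it is tagged N.
By R16 (it is inert, it is a catalyst, it is tagged N1): it is a strong acid.
By R17 (it is disposed as waste stream B, it is tagged C, it is in state H): it has marker M.
By R19 (it is tagged N): it is tagged V1.
By R14 (it has marker M, it is corrosive): it is in category S.
By R13 (it is in category S, it is flammable): it meets criterion D.
By R10 (it meets criterion D, it meets criterion V, it is a strong acid): it is volatile.
By R31 (it is volatile, it is tagged V1): it is aqueous.
By R3 (it is aqueous): it requires a fume hood.
By R33 (it requires a fume hood, it reacts with water): it is an oxidizer.

Yes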